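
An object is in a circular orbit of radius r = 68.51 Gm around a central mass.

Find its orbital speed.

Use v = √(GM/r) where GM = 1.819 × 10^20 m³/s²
r = 68.51 Gm = 6.851 × 10^10 m
GM = 1.819 × 10^20 m³/s²
GM/r = (1.819 × 10^20) / (6.851 × 10^10) = 2.65509 × 10^9 m²/s²
v = √(GM/r) = 51527.5 m/s ≈ 51.53 km/s

Final answer: 51.53 km/s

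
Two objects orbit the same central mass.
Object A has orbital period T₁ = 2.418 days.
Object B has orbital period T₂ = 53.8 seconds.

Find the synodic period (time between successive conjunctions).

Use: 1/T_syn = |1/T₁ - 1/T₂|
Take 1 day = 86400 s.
T₁ = 2.418 days = 208915 s
T₂ = 53.8 seconds
1/T₁ = 4.78663 × 10^-6 s⁻¹
1/T₂ = 0.0185874 s⁻¹
|1/T₁ − 1/T₂| = 0.0185826 s⁻¹
T_syn = 1 / |1/T₁ − 1/T₂| = 53.8139 s ≈ 53.81 seconds

Final answer: T_syn = 53.81 seconds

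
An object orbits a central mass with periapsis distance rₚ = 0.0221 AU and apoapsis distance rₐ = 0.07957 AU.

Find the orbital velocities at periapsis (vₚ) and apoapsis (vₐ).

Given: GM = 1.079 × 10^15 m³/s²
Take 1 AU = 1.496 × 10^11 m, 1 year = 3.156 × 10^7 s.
rₚ = 0.0221 AU = 3.30616 × 10^9 m
rₐ = 0.07957 AU = 1.19037 × 10^10 m
GM = 1.079 × 10^15 m³/s²
a = (rₚ + rₐ)/2 = 7.60492 × 10^9 m
Vis-viva: v² = GM (2/r − 1/a)
vₚ² = 1.079 × 10^15 × (6.04931 × 10^-10 − 1.31494 × 10^-10) = 510839 m²/s²
vₚ = 714.73 m/s ≈ 0.1508 AU/year
vₐ² = 1.079 × 10^15 × (1.68015 × 10^-10 − 1.31494 × 10^-10) = 39406.7 m²/s²
vₐ = 198.511 m/s ≈ 198.5 m/s

Final answer: vₚ = 0.1508 AU/year, vₐ = 198.5 m/s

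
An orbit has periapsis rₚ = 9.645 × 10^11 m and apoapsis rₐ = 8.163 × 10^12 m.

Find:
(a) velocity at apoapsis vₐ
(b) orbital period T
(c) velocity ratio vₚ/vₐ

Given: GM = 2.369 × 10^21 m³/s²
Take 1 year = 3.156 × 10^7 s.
rₚ = 9.645 × 10^11 m
rₐ = 8.163 × 10^12 m
GM = 2.369 × 10^21 m³/s²
a = (rₚ + rₐ)/2 = 4.56375 × 10^12 m
e = (rₐ − rₚ)/(rₐ + rₚ) = (7.1985 × 10^12) / (9.1275 × 10^12) = 0.788661
(a) vₐ² = GM (2/rₐ − 1/a) = 2.369 × 10^21 × (2.45008 × 10^-13 − 2.19118 × 10^-13) = 6.13332 × 10^7 m²/s²;  vₐ = 7831.55 m/s ≈ 7.832 km/s
(b) a³ = 9.50529 × 10^37 m³;  T = 2π √(a³/GM) = 2π × 2.00309 × 10^8 s = 1.25858 × 10^9 s ≈ 39.88 years
(c) vₚ/vₐ = rₐ/rₚ (angular momentum) = (8.163 × 10^12) / (9.645 × 10^11) = 8.46345 ≈ 8.463

Final answer:
(a) velocity at apoapsis vₐ = 7.832 km/s
(b) orbital period T = 39.88 years
(c) velocity ratio vₚ/vₐ = 8.463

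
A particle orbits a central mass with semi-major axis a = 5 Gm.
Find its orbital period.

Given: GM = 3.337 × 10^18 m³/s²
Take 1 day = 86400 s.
a = 5 Gm = 5 × 10^9 m
GM = 3.337 × 10^18 m³/s²
a³ = 1.25 × 10^29 m³
T = 2π √(a³/GM) = 2π √((1.25 × 10^29) / (3.337 × 10^18)) = 2π × 193543 s
T = 1.21606 × 10^6 s ≈ 14.07 days

Final answer: 14.07 days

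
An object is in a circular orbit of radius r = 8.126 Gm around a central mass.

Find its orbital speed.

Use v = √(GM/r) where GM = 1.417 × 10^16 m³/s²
r = 8.126 Gm = 8.126 × 10^9 m
GM = 1.417 × 10^16 m³/s²
GM/r = (1.417 × 10^16) / (8.126 × 10^9) = 1.74379 × 10^6 m²/s²
v = √(GM/r) = 1320.52 m/s ≈ 1.321 km/s

Final answer: 1.321 km/s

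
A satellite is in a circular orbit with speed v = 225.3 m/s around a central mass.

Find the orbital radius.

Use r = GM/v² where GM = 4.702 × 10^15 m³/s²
v = 225.3 m/s
GM = 4.702 × 10^15 m³/s²
v² = 50760.1 m²/s²
r = GM/v² = (4.702 × 10^15) / 50760.1 = 9.26318 × 10^10 m ≈ 92.63 Gm

Final answer: 92.63 Gm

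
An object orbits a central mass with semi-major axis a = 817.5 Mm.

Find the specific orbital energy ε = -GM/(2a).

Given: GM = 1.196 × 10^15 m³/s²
a = 817.5 Mm = 8.175 × 10^8 m
GM = 1.196 × 10^15 m³/s²
2a = 1.635 × 10^9 m
ε = −GM/(2a) = -731498 J/kg ≈ -731.5 kJ/kg

Final answer: -731.5 kJ/kg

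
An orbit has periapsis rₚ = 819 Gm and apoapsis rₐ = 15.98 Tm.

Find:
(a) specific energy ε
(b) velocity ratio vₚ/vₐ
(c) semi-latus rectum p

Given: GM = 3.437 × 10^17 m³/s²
rₚ = 819 Gm = 8.19 × 10^11 m
rₐ = 15.98 Tm = 1.598 × 10^13 m
GM = 3.437 × 10^17 m³/s²
a = (rₚ + rₐ)/2 = 8.3995 × 10^12 m
e = (rₐ − rₚ)/(rₐ + rₚ) = (1.5161 × 10^13) / (1.6799 × 10^13) = 0.902494
(a) 2a = 1.6799 × 10^13 m;  ε = −GM/(2a) = -20459.6 J/kg ≈ -20.46 kJ/kg
(b) vₚ/vₐ = rₐ/rₚ (angular momentum) = (1.598 × 10^13) / (8.19 × 10^11) = 19.5116 ≈ 19.51
(c) 1 − e² = 0.185504;  p = a(1 − e²) = 8.3995 × 10^12 × 0.185504 = 1.55814 × 10^12 m ≈ 1.558 Tm

Final answer:
(a) specific energy ε = -20.46 kJ/kg
(b) velocity ratio vₚ/vₐ = 19.51
(c) semi-latus rectum p = 1.558 Tm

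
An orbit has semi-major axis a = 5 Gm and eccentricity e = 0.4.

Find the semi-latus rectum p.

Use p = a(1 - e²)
a = 5 Gm = 5 × 10^9 m
e = 0.4,  e² = 0.16,  1 − e² = 0.84
p = a(1 − e²) = 5 × 10^9 m × 0.84 = 4.2 × 10^9 m ≈ 4.2 Gm

Final answer: p = 4.2 Gm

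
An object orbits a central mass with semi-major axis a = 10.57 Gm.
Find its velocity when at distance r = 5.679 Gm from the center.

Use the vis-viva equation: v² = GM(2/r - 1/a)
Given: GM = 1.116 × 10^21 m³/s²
a = 10.57 Gm = 1.057 × 10^10 m
r = 5.679 Gm = 5.679 × 10^9 m
GM = 1.116 × 10^21 m³/s²
2/r − 1/a = 3.52175 × 10^-10 − 9.46074 × 10^-11 = 2.57567 × 10^-10 m⁻¹
v² = GM (2/r − 1/a) = 2.87445 × 10^11 m²/s²
v = 536139 m/s ≈ 536.1 km/s

Final answer: 536.1 km/s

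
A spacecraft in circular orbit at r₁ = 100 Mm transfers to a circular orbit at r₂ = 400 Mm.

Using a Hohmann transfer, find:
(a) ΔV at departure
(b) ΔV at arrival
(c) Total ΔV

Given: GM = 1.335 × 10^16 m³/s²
r₁ = 100 Mm = 1 × 10^8 m
r₂ = 400 Mm = 4 × 10^8 m
GM = 1.335 × 10^16 m³/s²
Transfer ellipse: a_t = (r₁ + r₂)/2 = 2.5 × 10^8 m
Circular speed at r₁: v₁ = √(GM/r₁) = 11554.2 m/s
Transfer speed at r₁ (periapsis): v₁ₜ = √(GM(2/r₁ − 1/a_t)) = 14615.1 m/s
(a) ΔV₁ = v₁ₜ − v₁ = 3060.84 m/s ≈ 3.061 km/s
Circular speed at r₂: v₂ = √(GM/r₂) = 5777.11 m/s
Transfer speed at r₂ (apoapsis): v₂ₜ = √(GM(2/r₂ − 1/a_t)) = 3653.77 m/s
(b) ΔV₂ = v₂ − v₂ₜ = 2123.34 m/s ≈ 2.123 km/s
(c) ΔV_total = ΔV₁ + ΔV₂ = 5184.19 m/s ≈ 5.184 km/s

Final answer:
(a) ΔV₁ = 3.061 km/s
(b) ΔV₂ = 2.123 km/s
(c) ΔV_total = 5.184 km/s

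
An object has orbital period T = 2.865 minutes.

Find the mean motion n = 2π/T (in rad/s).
T = 2.865 minutes = 171.9 s
n = 2π / 171.9 s = 0.0365514 rad/s ≈ 0.03655 rad/s

Final answer: n = 0.03655 rad/s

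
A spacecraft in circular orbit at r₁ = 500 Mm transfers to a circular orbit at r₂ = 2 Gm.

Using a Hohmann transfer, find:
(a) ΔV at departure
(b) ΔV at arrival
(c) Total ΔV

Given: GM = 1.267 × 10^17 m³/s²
r₁ = 500 Mm = 5 × 10^8 m
r₂ = 2 Gm = 2 × 10^9 m
GM = 1.267 × 10^17 m³/s²
Transfer ellipse: a_t = (r₁ + r₂)/2 = 1.25 × 10^9 m
Circular speed at r₁: v₁ = √(GM/r₁) = 15918.5 m/s
Transfer speed at r₁ (periapsis): v₁ₜ = √(GM(2/r₁ − 1/a_t)) = 20135.5 m/s
(a) ΔV₁ = v₁ₜ − v₁ = 4217 m/s ≈ 4.217 km/s
Circular speed at r₂: v₂ = √(GM/r₂) = 7959.27 m/s
Transfer speed at r₂ (apoapsis): v₂ₜ = √(GM(2/r₂ − 1/a_t)) = 5033.89 m/s
(b) ΔV₂ = v₂ − v₂ₜ = 2925.39 m/s ≈ 2.925 km/s
(c) ΔV_total = ΔV₁ + ΔV₂ = 7142.38 m/s ≈ 7.142 km/s

Final answer:
(a) ΔV₁ = 4.217 km/s
(b) ΔV₂ = 2.925 km/s
(c) ΔV_total = 7.142 km/s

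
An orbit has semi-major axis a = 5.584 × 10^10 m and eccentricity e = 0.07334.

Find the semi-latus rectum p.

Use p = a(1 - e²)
a = 5.584 × 10^10 m
e = 0.07334,  e² = 0.00537876,  1 − e² = 0.994621
p = a(1 − e²) = 5.584 × 10^10 m × 0.994621 = 5.55397 × 10^10 m ≈ 5.554 × 10^10 m

Final answer: p = 5.554 × 10^10 m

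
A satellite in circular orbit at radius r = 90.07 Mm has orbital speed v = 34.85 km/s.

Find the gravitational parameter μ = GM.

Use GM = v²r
r = 90.07 Mm = 9.007 × 10^7 m
v = 34.85 km/s = 34850 m/s
v² = 1.21452 × 10^9 m²/s²
GM = v²r = 1.21452 × 10^9 × 9.007 × 10^7 = 1.09392 × 10^17 m³/s²
GM ≈ 1.094 × 10^17 m³/s²

Final answer: GM = 1.094 × 10^17 m³/s²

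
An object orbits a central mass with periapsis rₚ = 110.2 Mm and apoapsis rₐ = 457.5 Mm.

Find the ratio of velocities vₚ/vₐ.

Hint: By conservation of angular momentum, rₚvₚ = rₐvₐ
rₚ = 110.2 Mm = 1.102 × 10^8 m
rₐ = 457.5 Mm = 4.575 × 10^8 m
rₚvₚ = rₐvₐ  ⇒  vₚ/vₐ = rₐ/rₚ
vₚ/vₐ = (4.575 × 10^8) / (1.102 × 10^8) = 4.15154

Final answer: vₚ/vₐ = 4.152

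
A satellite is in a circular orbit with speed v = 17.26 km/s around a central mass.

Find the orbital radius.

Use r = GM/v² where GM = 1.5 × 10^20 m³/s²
v = 17.26 km/s = 17260 m/s
GM = 1.5 × 10^20 m³/s²
v² = 2.97908 × 10^8 m²/s²
r = GM/v² = (1.5 × 10^20) / (2.97908 × 10^8) = 5.03512 × 10^11 m ≈ 503.5 Gm

Final answer: 503.5 Gm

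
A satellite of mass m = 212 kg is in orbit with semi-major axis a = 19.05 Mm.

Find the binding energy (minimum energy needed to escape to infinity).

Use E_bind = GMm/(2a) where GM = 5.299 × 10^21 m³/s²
a = 19.05 Mm = 1.905 × 10^7 m
GM = 5.299 × 10^21 m³/s²
m = 212 kg
GMm = 5.299 × 10^21 × 212 = 1.12339 × 10^24 m³·kg/s²
2a = 3.81 × 10^7 m
E_bind = GMm/(2a) = 2.94852 × 10^16 J ≈ 29.49 PJ

Final answer: 29.49 PJ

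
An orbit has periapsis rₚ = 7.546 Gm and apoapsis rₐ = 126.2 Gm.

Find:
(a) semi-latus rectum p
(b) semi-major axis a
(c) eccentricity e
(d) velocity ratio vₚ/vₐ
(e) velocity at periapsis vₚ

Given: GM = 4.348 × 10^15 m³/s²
rₚ = 7.546 Gm = 7.546 × 10^9 m
rₐ = 126.2 Gm = 1.262 × 10^11 m
GM = 4.348 × 10^15 m³/s²
a = (rₚ + rₐ)/2 = 6.6873 × 10^10 m
e = (rₐ − rₚ)/(rₐ + rₚ) = (1.18654 × 10^11) / (1.33746 × 10^11) = 0.887159
(a) 1 − e² = 0.212948;  p = a(1 − e²) = 6.6873 × 10^10 × 0.212948 = 1.42405 × 10^10 m ≈ 14.24 Gm
(b) a = 6.6873 × 10^10 m ≈ 66.87 Gm
(c) e = 0.887159 ≈ 0.8872
(d) vₚ/vₐ = rₐ/rₚ (angular momentum) = (1.262 × 10^11) / (7.546 × 10^9) = 16.7241 ≈ 16.72
(e) vₚ² = GM (2/rₚ − 1/a) = 4.348 × 10^15 × (2.65041 × 10^-10 − 1.49537 × 10^-11) = 1.08738 × 10^6 m²/s²;  vₚ = 1042.78 m/s ≈ 1.043 km/s

Final answer:
(a) semi-latus rectum p = 14.24 Gm
(b) semi-major axis a = 66.87 Gm
(c) eccentricity e = 0.8872
(d) velocity ratio vₚ/vₐ = 16.72
(e) velocity at periapsis vₚ = 1.043 km/s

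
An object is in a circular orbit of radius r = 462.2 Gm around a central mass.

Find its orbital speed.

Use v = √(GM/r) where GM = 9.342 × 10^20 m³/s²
r = 462.2 Gm = 4.622 × 10^11 m
GM = 9.342 × 10^20 m³/s²
GM/r = (9.342 × 10^20) / (4.622 × 10^11) = 2.0212 × 10^9 m²/s²
v = √(GM/r) = 44957.8 m/s ≈ 44.96 km/s

Final answer: 44.96 km/s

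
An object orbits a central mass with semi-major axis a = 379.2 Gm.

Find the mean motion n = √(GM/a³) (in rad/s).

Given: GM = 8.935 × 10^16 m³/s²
a = 379.2 Gm = 3.792 × 10^11 m
GM = 8.935 × 10^16 m³/s²
a³ = 5.45262 × 10^34 m³
GM/a³ = (8.935 × 10^16) / (5.45262 × 10^34) = 1.63866 × 10^-18 s⁻²
n = √(GM/a³) = 1.2801 × 10^-9 rad/s ≈ 1.28 × 10^-9 rad/s

Final answer: n = 1.28 × 10^-9 rad/s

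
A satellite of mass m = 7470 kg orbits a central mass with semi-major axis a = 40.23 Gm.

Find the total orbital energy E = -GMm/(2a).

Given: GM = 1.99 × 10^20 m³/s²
a = 40.23 Gm = 4.023 × 10^10 m
GM = 1.99 × 10^20 m³/s²
2a = 8.046 × 10^10 m
GMm = 1.99 × 10^20 × 7470 = 1.48653 × 10^24 m³·kg/s²
E = −GMm/(2a) = -1.84754 × 10^13 J ≈ -18.48 TJ

Final answer: -18.48 TJ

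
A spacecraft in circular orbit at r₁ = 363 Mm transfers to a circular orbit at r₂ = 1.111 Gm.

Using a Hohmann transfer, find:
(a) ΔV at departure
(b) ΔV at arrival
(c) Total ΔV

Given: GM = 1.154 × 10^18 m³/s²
r₁ = 363 Mm = 3.63 × 10^8 m
r₂ = 1.111 Gm = 1.111 × 10^9 m
GM = 1.154 × 10^18 m³/s²
Transfer ellipse: a_t = (r₁ + r₂)/2 = 7.37 × 10^8 m
Circular speed at r₁: v₁ = √(GM/r₁) = 56383.2 m/s
Transfer speed at r₁ (periapsis): v₁ₜ = √(GM(2/r₁ − 1/a_t)) = 69226.6 m/s
(a) ΔV₁ = v₁ₜ − v₁ = 12843.4 m/s ≈ 12.84 km/s
Circular speed at r₂: v₂ = √(GM/r₂) = 32228.9 m/s
Transfer speed at r₂ (apoapsis): v₂ₜ = √(GM(2/r₂ − 1/a_t)) = 22618.6 m/s
(b) ΔV₂ = v₂ − v₂ₜ = 9610.34 m/s ≈ 9.61 km/s
(c) ΔV_total = ΔV₁ + ΔV₂ = 22453.7 m/s ≈ 22.45 km/s

Final answer:
(a) ΔV₁ = 12.84 km/s
(b) ΔV₂ = 9.61 km/s
(c) ΔV_total = 22.45 km/s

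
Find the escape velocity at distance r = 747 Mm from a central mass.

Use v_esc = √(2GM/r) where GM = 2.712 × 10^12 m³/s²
r = 747 Mm = 7.47 × 10^8 m
GM = 2.712 × 10^12 m³/s²
2GM/r = 2 × (2.712 × 10^12) / (7.47 × 10^8) = 7261.04 m²/s²
v_esc = √(2GM/r) = 85.2118 m/s ≈ 85.21 m/s

Final answer: 85.21 m/s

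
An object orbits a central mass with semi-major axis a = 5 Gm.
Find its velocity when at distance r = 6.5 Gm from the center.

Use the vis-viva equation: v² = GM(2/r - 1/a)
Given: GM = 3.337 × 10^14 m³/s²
a = 5 Gm = 5 × 10^9 m
r = 6.5 Gm = 6.5 × 10^9 m
GM = 3.337 × 10^14 m³/s²
2/r − 1/a = 3.07692 × 10^-10 − 2 × 10^-10 = 1.07692 × 10^-10 m⁻¹
v² = GM (2/r − 1/a) = 35936.9 m²/s²
v = 189.57 m/s ≈ 189.6 m/s

Final answer: 189.6 m/s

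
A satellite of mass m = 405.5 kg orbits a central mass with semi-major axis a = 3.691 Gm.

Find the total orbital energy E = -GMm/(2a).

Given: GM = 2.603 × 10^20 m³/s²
a = 3.691 Gm = 3.691 × 10^9 m
GM = 2.603 × 10^20 m³/s²
2a = 7.382 × 10^9 m
GMm = 2.603 × 10^20 × 405.5 = 1.05552 × 10^23 m³·kg/s²
E = −GMm/(2a) = -1.42985 × 10^13 J ≈ -14.3 TJ

Final answer: -14.3 TJ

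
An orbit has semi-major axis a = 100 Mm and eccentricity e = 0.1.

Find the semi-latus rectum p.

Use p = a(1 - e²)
a = 100 Mm = 1 × 10^8 m
e = 0.1,  e² = 0.01,  1 − e² = 0.99
p = a(1 − e²) = 1 × 10^8 m × 0.99 = 9.9 × 10^7 m ≈ 99 Mm

Final answer: p = 99 Mm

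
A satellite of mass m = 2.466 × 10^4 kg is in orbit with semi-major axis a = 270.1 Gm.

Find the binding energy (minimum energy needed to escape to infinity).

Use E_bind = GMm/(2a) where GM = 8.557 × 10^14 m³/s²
a = 270.1 Gm = 2.701 × 10^11 m
GM = 8.557 × 10^14 m³/s²
m = 2.466 × 10^4 kg
GMm = 8.557 × 10^14 × 24660 = 2.11016 × 10^19 m³·kg/s²
2a = 5.402 × 10^11 m
E_bind = GMm/(2a) = 3.90625 × 10^7 J ≈ 39.06 MJ

Final answer: 39.06 MJ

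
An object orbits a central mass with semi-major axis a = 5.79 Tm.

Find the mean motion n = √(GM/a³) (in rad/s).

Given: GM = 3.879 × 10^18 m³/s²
a = 5.79 Tm = 5.79 × 10^12 m
GM = 3.879 × 10^18 m³/s²
a³ = 1.94105 × 10^38 m³
GM/a³ = (3.879 × 10^18) / (1.94105 × 10^38) = 1.99841 × 10^-20 s⁻²
n = √(GM/a³) = 1.41365 × 10^-10 rad/s ≈ 1.414 × 10^-10 rad/s

Final answer: n = 1.414 × 10^-10 rad/s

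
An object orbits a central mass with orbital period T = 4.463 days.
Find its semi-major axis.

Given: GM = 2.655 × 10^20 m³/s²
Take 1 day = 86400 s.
T = 4.463 days = 385603 s
GM = 2.655 × 10^20 m³/s²
Kepler's third law: a³ = GM T² / (4π²)
T² = 1.4869 × 10^11 s²
a³ = (2.655 × 10^20) × (1.4869 × 10^11) / (4π²) = 9.99968 × 10^29 m³
a = (a³)^(1/3) = 9.99989 × 10^9 m ≈ 10 Gm

Final answer: 10 Gm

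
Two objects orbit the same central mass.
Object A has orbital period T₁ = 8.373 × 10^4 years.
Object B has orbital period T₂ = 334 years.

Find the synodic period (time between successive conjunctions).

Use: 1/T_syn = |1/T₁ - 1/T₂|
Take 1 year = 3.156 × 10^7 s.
T₁ = 8.373 × 10^4 years = 2.64252 × 10^12 s
T₂ = 334 years = 1.0541 × 10^10 s
1/T₁ = 3.78427 × 10^-13 s⁻¹
1/T₂ = 9.48673 × 10^-11 s⁻¹
|1/T₁ − 1/T₂| = 9.44889 × 10^-11 s⁻¹
T_syn = 1 / |1/T₁ − 1/T₂| = 1.05833 × 10^10 s ≈ 335.3 years

Final answer: T_syn = 335.3 years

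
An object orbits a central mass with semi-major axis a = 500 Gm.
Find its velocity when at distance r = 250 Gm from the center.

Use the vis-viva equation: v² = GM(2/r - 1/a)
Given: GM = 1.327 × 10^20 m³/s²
a = 500 Gm = 5 × 10^11 m
r = 250 Gm = 2.5 × 10^11 m
GM = 1.327 × 10^20 m³/s²
2/r − 1/a = 8 × 10^-12 − 2 × 10^-12 = 6 × 10^-12 m⁻¹
v² = GM (2/r − 1/a) = 7.962 × 10^8 m²/s²
v = 28217 m/s ≈ 28.22 km/s

Final answer: 28.22 km/s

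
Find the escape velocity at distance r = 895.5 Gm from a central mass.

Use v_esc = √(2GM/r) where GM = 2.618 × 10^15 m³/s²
r = 895.5 Gm = 8.955 × 10^11 m
GM = 2.618 × 10^15 m³/s²
2GM/r = 2 × (2.618 × 10^15) / (8.955 × 10^11) = 5847.01 m²/s²
v_esc = √(2GM/r) = 76.4658 m/s ≈ 76.47 m/s

Final answer: 76.47 m/s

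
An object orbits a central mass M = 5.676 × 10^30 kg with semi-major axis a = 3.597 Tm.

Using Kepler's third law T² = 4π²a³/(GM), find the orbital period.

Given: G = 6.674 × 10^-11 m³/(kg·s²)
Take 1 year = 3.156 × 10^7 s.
M = 5.676 × 10^30 kg
GM = G × M = 6.674 × 10^-11 × 5.676 × 10^30 = 3.78816 × 10^20 m³/s²
a = 3.597 Tm = 3.597 × 10^12 m
a³ = 4.65395 × 10^37 m³
T = 2π √(a³/GM) = 2π √((4.65395 × 10^37) / (3.78816 × 10^20)) = 2π × 3.50507 × 10^8 s
T = 2.2023 × 10^9 s ≈ 69.78 years

Final answer: 69.78 years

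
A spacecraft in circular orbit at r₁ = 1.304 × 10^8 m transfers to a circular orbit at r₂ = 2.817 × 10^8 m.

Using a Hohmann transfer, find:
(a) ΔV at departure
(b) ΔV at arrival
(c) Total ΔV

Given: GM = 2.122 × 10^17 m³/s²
r₁ = 1.304 × 10^8 m
r₂ = 2.817 × 10^8 m
GM = 2.122 × 10^17 m³/s²
Transfer ellipse: a_t = (r₁ + r₂)/2 = 2.0605 × 10^8 m
Circular speed at r₁: v₁ = √(GM/r₁) = 40339.8 m/s
Transfer speed at r₁ (periapsis): v₁ₜ = √(GM(2/r₁ − 1/a_t)) = 47167.3 m/s
(a) ΔV₁ = v₁ₜ − v₁ = 6827.48 m/s ≈ 6.827 km/s
Circular speed at r₂: v₂ = √(GM/r₂) = 27446 m/s
Transfer speed at r₂ (apoapsis): v₂ₜ = √(GM(2/r₂ − 1/a_t)) = 21833.9 m/s
(b) ΔV₂ = v₂ − v₂ₜ = 5612.09 m/s ≈ 5.612 km/s
(c) ΔV_total = ΔV₁ + ΔV₂ = 12439.6 m/s ≈ 12.44 km/s

Final answer:
(a) ΔV₁ = 6.827 km/s
(b) ΔV₂ = 5.612 km/s
(c) ΔV_total = 12.44 km/s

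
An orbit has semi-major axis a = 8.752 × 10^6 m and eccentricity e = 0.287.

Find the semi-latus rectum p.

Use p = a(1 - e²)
a = 8.752 × 10^6 m
e = 0.287,  e² = 0.082369,  1 − e² = 0.917631
p = a(1 − e²) = 8.752 × 10^6 m × 0.917631 = 8.03111 × 10^6 m ≈ 8.031 × 10^6 m

Final answer: p = 8.031 × 10^6 m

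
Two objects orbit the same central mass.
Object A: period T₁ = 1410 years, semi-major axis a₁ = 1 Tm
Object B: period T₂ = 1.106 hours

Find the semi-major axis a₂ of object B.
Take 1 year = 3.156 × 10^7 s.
T₁ = 1410 years = 4.44996 × 10^10 s
T₂ = 1.106 hours = 3981.6 s
a₁ = 1 Tm = 1 × 10^12 m
Kepler's third law: (T₂/T₁)² = (a₂/a₁)³  ⇒  a₂ = a₁ (T₂/T₁)^(2/3)
T₂/T₁ = 8.9475 × 10^-8
(T₂/T₁)^(2/3) = 2.00048 × 10^-5
a₂ = 1 × 10^12 m × 2.00048 × 10^-5 = 2.00048 × 10^7 m ≈ 20 Mm

Final answer: a₂ = 20 Mm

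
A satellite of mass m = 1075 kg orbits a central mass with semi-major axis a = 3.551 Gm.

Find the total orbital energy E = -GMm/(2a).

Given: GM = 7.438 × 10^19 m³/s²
a = 3.551 Gm = 3.551 × 10^9 m
GM = 7.438 × 10^19 m³/s²
2a = 7.102 × 10^9 m
GMm = 7.438 × 10^19 × 1075 = 7.99585 × 10^22 m³·kg/s²
E = −GMm/(2a) = -1.12586 × 10^13 J ≈ -11.26 TJ

Final answer: -11.26 TJ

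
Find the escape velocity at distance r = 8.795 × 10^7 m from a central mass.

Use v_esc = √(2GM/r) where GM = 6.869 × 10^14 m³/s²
r = 8.795 × 10^7 m
GM = 6.869 × 10^14 m³/s²
2GM/r = 2 × (6.869 × 10^14) / (8.795 × 10^7) = 1.56202 × 10^7 m²/s²
v_esc = √(2GM/r) = 3952.24 m/s ≈ 3.952 km/s

Final answer: 3.952 km/s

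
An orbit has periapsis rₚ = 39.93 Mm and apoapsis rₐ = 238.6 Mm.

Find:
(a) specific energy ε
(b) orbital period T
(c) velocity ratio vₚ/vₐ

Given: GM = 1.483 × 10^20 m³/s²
rₚ = 39.93 Mm = 3.993 × 10^7 m
rₐ = 238.6 Mm = 2.386 × 10^8 m
GM = 1.483 × 10^20 m³/s²
a = (rₚ + rₐ)/2 = 1.39265 × 10^8 m
e = (rₐ − rₚ)/(rₐ + rₚ) = (1.9867 × 10^8) / (2.7853 × 10^8) = 0.71328
(a) 2a = 2.7853 × 10^8 m;  ε = −GM/(2a) = -5.32438 × 10^11 J/kg ≈ -532.4 GJ/kg
(b) a³ = 2.70101 × 10^24 m³;  T = 2π √(a³/GM) = 2π × 134.956 s = 847.954 s ≈ 14.13 minutes
(c) vₚ/vₐ = rₐ/rₚ (angular momentum) = (2.386 × 10^8) / (3.993 × 10^7) = 5.97546 ≈ 5.975

Final answer:
(a) specific energy ε = -532.4 GJ/kg
(b) orbital period T = 14.13 minutes
(c) velocity ratio vₚ/vₐ = 5.975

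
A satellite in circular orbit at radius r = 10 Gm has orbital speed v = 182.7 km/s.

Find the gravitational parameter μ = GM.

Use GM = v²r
r = 10 Gm = 1 × 10^10 m
v = 182.7 km/s = 182700 m/s
v² = 3.33793 × 10^10 m²/s²
GM = v²r = 3.33793 × 10^10 × 1 × 10^10 = 3.33793 × 10^20 m³/s²
GM ≈ 3.338 × 10^20 m³/s²

Final answer: GM = 3.338 × 10^20 m³/s²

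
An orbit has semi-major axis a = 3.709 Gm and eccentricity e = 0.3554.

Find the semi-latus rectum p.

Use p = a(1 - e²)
a = 3.709 Gm = 3.709 × 10^9 m
e = 0.3554,  e² = 0.126309,  1 − e² = 0.873691
p = a(1 − e²) = 3.709 × 10^9 m × 0.873691 = 3.24052 × 10^9 m ≈ 3.241 Gm

Final answer: p = 3.241 Gm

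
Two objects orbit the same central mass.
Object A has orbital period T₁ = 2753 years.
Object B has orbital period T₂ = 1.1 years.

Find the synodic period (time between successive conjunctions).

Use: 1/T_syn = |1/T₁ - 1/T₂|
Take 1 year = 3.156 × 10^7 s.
T₁ = 2753 years = 8.68847 × 10^10 s
T₂ = 1.1 years = 3.4716 × 10^7 s
1/T₁ = 1.15095 × 10^-11 s⁻¹
1/T₂ = 2.88052 × 10^-8 s⁻¹
|1/T₁ − 1/T₂| = 2.87937 × 10^-8 s⁻¹
T_syn = 1 / |1/T₁ − 1/T₂| = 3.47299 × 10^7 s ≈ 1.1 years

Final answer: T_syn = 1.1 years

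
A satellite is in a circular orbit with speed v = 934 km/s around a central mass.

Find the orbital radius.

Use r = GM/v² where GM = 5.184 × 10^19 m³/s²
v = 934 km/s = 934000 m/s
GM = 5.184 × 10^19 m³/s²
v² = 8.72356 × 10^11 m²/s²
r = GM/v² = (5.184 × 10^19) / (8.72356 × 10^11) = 5.94253 × 10^7 m ≈ 5.943 × 10^7 m

Final answer: 5.943 × 10^7 m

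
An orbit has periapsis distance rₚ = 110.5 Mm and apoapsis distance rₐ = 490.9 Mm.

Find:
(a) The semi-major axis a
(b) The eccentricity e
rₚ = 110.5 Mm = 1.105 × 10^8 m
rₐ = 490.9 Mm = 4.909 × 10^8 m
(a) a = (rₚ + rₐ)/2 = 3.007 × 10^8 m ≈ 300.7 Mm
(b) e = (rₐ − rₚ)/(rₐ + rₚ) = (3.804 × 10^8) / (6.014 × 10^8) = 0.632524

Final answer:
(a) a = 300.7 Mm
(b) e = 0.6325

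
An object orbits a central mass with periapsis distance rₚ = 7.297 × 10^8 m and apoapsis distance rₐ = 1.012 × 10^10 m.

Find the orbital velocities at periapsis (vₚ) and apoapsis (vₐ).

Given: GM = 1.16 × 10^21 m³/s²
rₚ = 7.297 × 10^8 m
rₐ = 1.012 × 10^10 m
GM = 1.16 × 10^21 m³/s²
a = (rₚ + rₐ)/2 = 5.42485 × 10^9 m
Vis-viva: v² = GM (2/r − 1/a)
vₚ² = 1.16 × 10^21 × (2.74085 × 10^-9 − 1.84337 × 10^-10) = 2.96556 × 10^12 m²/s²
vₚ = 1.72208 × 10^6 m/s ≈ 1722 km/s
vₐ² = 1.16 × 10^21 × (1.97628 × 10^-10 − 1.84337 × 10^-10) = 1.54182 × 10^10 m²/s²
vₐ = 124170 m/s ≈ 124.2 km/s

Final answer: vₚ = 1722 km/s, vₐ = 124.2 km/s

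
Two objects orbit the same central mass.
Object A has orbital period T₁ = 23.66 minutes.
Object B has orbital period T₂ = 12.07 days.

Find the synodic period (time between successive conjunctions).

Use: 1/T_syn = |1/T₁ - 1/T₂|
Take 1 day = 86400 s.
T₁ = 23.66 minutes = 1419.6 s
T₂ = 12.07 days = 1.04285 × 10^6 s
1/T₁ = 0.000704424 s⁻¹
1/T₂ = 9.58913 × 10^-7 s⁻¹
|1/T₁ − 1/T₂| = 0.000703465 s⁻¹
T_syn = 1 / |1/T₁ − 1/T₂| = 1421.54 s ≈ 23.69 minutes

Final answer: T_syn = 23.69 minutes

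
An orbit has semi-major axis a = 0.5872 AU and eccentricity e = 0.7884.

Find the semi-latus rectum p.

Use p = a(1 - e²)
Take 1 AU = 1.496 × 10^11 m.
a = 0.5872 AU = 8.78451 × 10^10 m
e = 0.7884,  e² = 0.621575,  1 − e² = 0.378425
p = a(1 − e²) = 8.78451 × 10^10 m × 0.378425 = 3.32428 × 10^10 m ≈ 0.2222 AU

Final answer: p = 0.2222 AU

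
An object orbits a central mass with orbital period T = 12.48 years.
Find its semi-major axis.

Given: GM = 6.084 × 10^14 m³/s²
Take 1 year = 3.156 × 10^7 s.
T = 12.48 years = 3.93869 × 10^8 s
GM = 6.084 × 10^14 m³/s²
Kepler's third law: a³ = GM T² / (4π²)
T² = 1.55133 × 10^17 s²
a³ = (6.084 × 10^14) × (1.55133 × 10^17) / (4π²) = 2.39074 × 10^30 m³
a = (a³)^(1/3) = 1.33714 × 10^10 m ≈ 13.37 Gm

Final answer: 13.37 Gm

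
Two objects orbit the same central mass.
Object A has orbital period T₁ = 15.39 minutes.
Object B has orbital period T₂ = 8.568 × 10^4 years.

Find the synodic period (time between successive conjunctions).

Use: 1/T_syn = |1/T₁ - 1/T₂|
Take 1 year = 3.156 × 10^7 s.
T₁ = 15.39 minutes = 923.4 s
T₂ = 8.568 × 10^4 years = 2.70406 × 10^12 s
1/T₁ = 0.00108295 s⁻¹
1/T₂ = 3.69814 × 10^-13 s⁻¹
|1/T₁ − 1/T₂| = 0.00108295 s⁻¹
T_syn = 1 / |1/T₁ − 1/T₂| = 923.4 s ≈ 15.39 minutes

Final answer: T_syn = 15.39 minutes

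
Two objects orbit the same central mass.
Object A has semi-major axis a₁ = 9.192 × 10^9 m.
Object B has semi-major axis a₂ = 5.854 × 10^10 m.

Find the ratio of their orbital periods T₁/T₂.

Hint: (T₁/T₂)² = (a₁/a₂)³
a₁ = 9.192 × 10^9 m
a₂ = 5.854 × 10^10 m
a₁/a₂ = 0.157021
T₁/T₂ = (a₁/a₂)^(3/2) = (0.157021)^1.5 = 0.0622209

Final answer: T₁/T₂ = 0.06222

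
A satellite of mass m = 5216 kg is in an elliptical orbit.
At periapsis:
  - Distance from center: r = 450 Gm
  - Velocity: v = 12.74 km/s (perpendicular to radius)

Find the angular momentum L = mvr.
r = 450 Gm = 4.5 × 10^11 m
v = 12.74 km/s = 12740 m/s
vr = 12740 × 4.5 × 10^11 = 5.733 × 10^15 m²/s
L = m × vr = 5216 × 5.733 × 10^15 = 2.99033 × 10^19 kg·m²/s ≈ 2.99 × 10^19 kg·m²/s

Final answer: L = 2.99 × 10^19 kg·m²/s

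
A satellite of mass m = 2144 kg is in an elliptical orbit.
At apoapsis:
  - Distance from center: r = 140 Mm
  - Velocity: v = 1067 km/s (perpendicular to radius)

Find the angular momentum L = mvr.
r = 140 Mm = 1.4 × 10^8 m
v = 1067 km/s = 1.067 × 10^6 m/s
vr = 1.067 × 10^6 × 1.4 × 10^8 = 1.4938 × 10^14 m²/s
L = m × vr = 2144 × 1.4938 × 10^14 = 3.20271 × 10^17 kg·m²/s ≈ 3.203 × 10^17 kg·m²/s

Final answer: L = 3.203 × 10^17 kg·m²/s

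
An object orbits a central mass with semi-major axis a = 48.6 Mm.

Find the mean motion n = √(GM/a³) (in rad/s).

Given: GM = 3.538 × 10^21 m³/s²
a = 48.6 Mm = 4.86 × 10^7 m
GM = 3.538 × 10^21 m³/s²
a³ = 1.14791 × 10^23 m³
GM/a³ = (3.538 × 10^21) / (1.14791 × 10^23) = 0.0308212 s⁻²
n = √(GM/a³) = 0.17556 rad/s ≈ 0.1756 rad/s

Final answer: n = 0.1756 rad/s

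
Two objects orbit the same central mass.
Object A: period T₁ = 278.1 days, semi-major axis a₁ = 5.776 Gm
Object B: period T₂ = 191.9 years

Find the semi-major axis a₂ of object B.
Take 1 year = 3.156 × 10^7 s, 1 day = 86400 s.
T₁ = 278.1 days = 2.40278 × 10^7 s
T₂ = 191.9 years = 6.05636 × 10^9 s
a₁ = 5.776 Gm = 5.776 × 10^9 m
Kepler's third law: (T₂/T₁)² = (a₂/a₁)³  ⇒  a₂ = a₁ (T₂/T₁)^(2/3)
T₂/T₁ = 252.056
(T₂/T₁)^(2/3) = 39.9023
a₂ = 5.776 × 10^9 m × 39.9023 = 2.30476 × 10^11 m ≈ 230.5 Gm

Final answer: a₂ = 230.5 Gm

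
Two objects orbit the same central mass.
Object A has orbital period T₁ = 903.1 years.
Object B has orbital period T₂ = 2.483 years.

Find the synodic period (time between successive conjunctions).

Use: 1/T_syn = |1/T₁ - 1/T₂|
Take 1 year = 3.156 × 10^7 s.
T₁ = 903.1 years = 2.85018 × 10^10 s
T₂ = 2.483 years = 7.83635 × 10^7 s
1/T₁ = 3.50855 × 10^-11 s⁻¹
1/T₂ = 1.2761 × 10^-8 s⁻¹
|1/T₁ − 1/T₂| = 1.2726 × 10^-8 s⁻¹
T_syn = 1 / |1/T₁ − 1/T₂| = 7.85795 × 10^7 s ≈ 2.49 years

Final answer: T_syn = 2.49 years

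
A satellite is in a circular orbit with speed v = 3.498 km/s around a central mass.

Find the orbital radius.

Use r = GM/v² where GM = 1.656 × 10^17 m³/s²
v = 3.498 km/s = 3498 m/s
GM = 1.656 × 10^17 m³/s²
v² = 1.2236 × 10^7 m²/s²
r = GM/v² = (1.656 × 10^17) / (1.2236 × 10^7) = 1.35338 × 10^10 m ≈ 1.353 × 10^10 m

Final answer: 1.353 × 10^10 m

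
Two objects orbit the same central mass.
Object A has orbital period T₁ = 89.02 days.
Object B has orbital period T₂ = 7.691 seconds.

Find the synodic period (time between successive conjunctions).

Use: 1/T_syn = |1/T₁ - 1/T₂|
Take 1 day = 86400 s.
T₁ = 89.02 days = 7.69133 × 10^6 s
T₂ = 7.691 seconds
1/T₁ = 1.30017 × 10^-7 s⁻¹
1/T₂ = 0.130022 s⁻¹
|1/T₁ − 1/T₂| = 0.130022 s⁻¹
T_syn = 1 / |1/T₁ − 1/T₂| = 7.69101 s ≈ 7.691 seconds

Final answer: T_syn = 7.691 seconds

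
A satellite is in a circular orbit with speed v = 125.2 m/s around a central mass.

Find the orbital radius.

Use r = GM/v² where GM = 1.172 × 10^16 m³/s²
v = 125.2 m/s
GM = 1.172 × 10^16 m³/s²
v² = 15675 m²/s²
r = GM/v² = (1.172 × 10^16) / 15675 = 7.47685 × 10^11 m ≈ 747.7 Gm

Final answer: 747.7 Gm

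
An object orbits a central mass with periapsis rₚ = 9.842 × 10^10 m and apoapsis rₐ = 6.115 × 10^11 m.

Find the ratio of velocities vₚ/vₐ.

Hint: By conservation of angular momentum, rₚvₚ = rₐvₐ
rₚ = 9.842 × 10^10 m
rₐ = 6.115 × 10^11 m
rₚvₚ = rₐvₐ  ⇒  vₚ/vₐ = rₐ/rₚ
vₚ/vₐ = (6.115 × 10^11) / (9.842 × 10^10) = 6.21317

Final answer: vₚ/vₐ = 6.213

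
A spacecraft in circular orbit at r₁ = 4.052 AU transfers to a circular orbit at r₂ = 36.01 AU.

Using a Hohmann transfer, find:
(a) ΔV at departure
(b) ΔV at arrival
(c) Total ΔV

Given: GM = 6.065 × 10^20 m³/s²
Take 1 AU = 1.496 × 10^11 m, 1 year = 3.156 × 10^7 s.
r₁ = 4.052 AU = 6.06179 × 10^11 m
r₂ = 36.01 AU = 5.3871 × 10^12 m
GM = 6.065 × 10^20 m³/s²
Transfer ellipse: a_t = (r₁ + r₂)/2 = 2.99664 × 10^12 m
Circular speed at r₁: v₁ = √(GM/r₁) = 31631.1 m/s
Transfer speed at r₁ (periapsis): v₁ₜ = √(GM(2/r₁ − 1/a_t)) = 42410.7 m/s
(a) ΔV₁ = v₁ₜ − v₁ = 10779.5 m/s ≈ 2.274 AU/year
Circular speed at r₂: v₂ = √(GM/r₂) = 10610.6 m/s
Transfer speed at r₂ (apoapsis): v₂ₜ = √(GM(2/r₂ − 1/a_t)) = 4772.23 m/s
(b) ΔV₂ = v₂ − v₂ₜ = 5838.32 m/s ≈ 1.232 AU/year
(c) ΔV_total = ΔV₁ + ΔV₂ = 16617.8 m/s ≈ 3.506 AU/year

Final answer:
(a) ΔV₁ = 2.274 AU/year
(b) ΔV₂ = 1.232 AU/year
(c) ΔV_total = 3.506 AU/year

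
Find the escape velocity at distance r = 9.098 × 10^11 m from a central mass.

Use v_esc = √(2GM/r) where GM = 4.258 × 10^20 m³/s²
r = 9.098 × 10^11 m
GM = 4.258 × 10^20 m³/s²
2GM/r = 2 × (4.258 × 10^20) / (9.098 × 10^11) = 9.3603 × 10^8 m²/s²
v_esc = √(2GM/r) = 30594.6 m/s ≈ 30.59 km/s

Final answer: 30.59 km/s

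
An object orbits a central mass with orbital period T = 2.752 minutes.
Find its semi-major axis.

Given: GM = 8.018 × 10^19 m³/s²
T = 2.752 minutes = 165.12 s
GM = 8.018 × 10^19 m³/s²
Kepler's third law: a³ = GM T² / (4π²)
T² = 27264.6 s²
a³ = (8.018 × 10^19) × 27264.6 / (4π²) = 5.5374 × 10^22 m³
a = (a³)^(1/3) = 3.81155 × 10^7 m ≈ 38.12 Mm

Final answer: 38.12 Mm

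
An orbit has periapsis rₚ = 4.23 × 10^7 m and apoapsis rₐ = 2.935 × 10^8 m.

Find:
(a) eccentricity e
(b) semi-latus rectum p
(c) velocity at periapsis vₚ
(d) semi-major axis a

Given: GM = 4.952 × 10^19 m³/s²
rₚ = 4.23 × 10^7 m
rₐ = 2.935 × 10^8 m
GM = 4.952 × 10^19 m³/s²
a = (rₚ + rₐ)/2 = 1.679 × 10^8 m
e = (rₐ − rₚ)/(rₐ + rₚ) = (2.512 × 10^8) / (3.358 × 10^8) = 0.748064
(a) e = 0.748064 ≈ 0.7481
(b) 1 − e² = 0.4404;  p = a(1 − e²) = 1.679 × 10^8 × 0.4404 = 7.39431 × 10^7 m ≈ 7.394 × 10^7 m
(c) vₚ² = GM (2/rₚ − 1/a) = 4.952 × 10^19 × (4.72813 × 10^-8 − 5.95593 × 10^-9) = 2.04643 × 10^12 m²/s²;  vₚ = 1.43054 × 10^6 m/s ≈ 1431 km/s
(d) a = 1.679 × 10^8 m ≈ 1.679 × 10^8 m

Final answer:
(a) eccentricity e = 0.7481
(b) semi-latus rectum p = 7.394 × 10^7 m
(c) velocity at periapsis vₚ = 1431 km/s
(d) semi-major axis a = 1.679 × 10^8 m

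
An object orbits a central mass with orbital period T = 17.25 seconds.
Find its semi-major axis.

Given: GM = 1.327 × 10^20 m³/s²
T = 17.25 seconds
GM = 1.327 × 10^20 m³/s²
Kepler's third law: a³ = GM T² / (4π²)
T² = 297.562 s²
a³ = (1.327 × 10^20) × 297.562 / (4π²) = 1.00021 × 10^21 m³
a = (a³)^(1/3) = 1.00007 × 10^7 m ≈ 10 Mm

Final answer: 10 Mm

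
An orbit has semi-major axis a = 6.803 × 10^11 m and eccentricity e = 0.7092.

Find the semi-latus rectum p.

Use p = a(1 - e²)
a = 6.803 × 10^11 m
e = 0.7092,  e² = 0.502965,  1 − e² = 0.497035
p = a(1 − e²) = 6.803 × 10^11 m × 0.497035 = 3.38133 × 10^11 m ≈ 3.381 × 10^11 m

Final answer: p = 3.381 × 10^11 m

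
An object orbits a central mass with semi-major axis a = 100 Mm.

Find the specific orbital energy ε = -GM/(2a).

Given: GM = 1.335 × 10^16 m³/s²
a = 100 Mm = 1 × 10^8 m
GM = 1.335 × 10^16 m³/s²
2a = 2 × 10^8 m
ε = −GM/(2a) = -6.675 × 10^7 J/kg ≈ -66.75 MJ/kg

Final answer: -66.75 MJ/kg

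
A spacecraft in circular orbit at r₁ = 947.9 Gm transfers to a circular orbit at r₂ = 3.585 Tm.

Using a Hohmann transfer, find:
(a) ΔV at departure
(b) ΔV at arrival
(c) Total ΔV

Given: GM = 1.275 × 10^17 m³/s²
r₁ = 947.9 Gm = 9.479 × 10^11 m
r₂ = 3.585 Tm = 3.585 × 10^12 m
GM = 1.275 × 10^17 m³/s²
Transfer ellipse: a_t = (r₁ + r₂)/2 = 2.26645 × 10^12 m
Circular speed at r₁: v₁ = √(GM/r₁) = 366.753 m/s
Transfer speed at r₁ (periapsis): v₁ₜ = √(GM(2/r₁ − 1/a_t)) = 461.26 m/s
(a) ΔV₁ = v₁ₜ − v₁ = 94.5064 m/s ≈ 94.51 m/s
Circular speed at r₂: v₂ = √(GM/r₂) = 188.586 m/s
Transfer speed at r₂ (apoapsis): v₂ₜ = √(GM(2/r₂ − 1/a_t)) = 121.96 m/s
(b) ΔV₂ = v₂ − v₂ₜ = 66.6261 m/s ≈ 66.63 m/s
(c) ΔV_total = ΔV₁ + ΔV₂ = 161.132 m/s ≈ 161.1 m/s

Final answer:
(a) ΔV₁ = 94.51 m/s
(b) ΔV₂ = 66.63 m/s
(c) ΔV_total = 161.1 m/s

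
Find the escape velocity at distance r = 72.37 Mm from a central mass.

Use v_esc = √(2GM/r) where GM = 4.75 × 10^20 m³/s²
r = 72.37 Mm = 7.237 × 10^7 m
GM = 4.75 × 10^20 m³/s²
2GM/r = 2 × (4.75 × 10^20) / (7.237 × 10^7) = 1.3127 × 10^13 m²/s²
v_esc = √(2GM/r) = 3.62312 × 10^6 m/s ≈ 3623 km/s

Final answer: 3623 km/s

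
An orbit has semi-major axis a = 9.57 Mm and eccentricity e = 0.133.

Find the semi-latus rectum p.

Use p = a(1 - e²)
a = 9.57 Mm = 9.57 × 10^6 m
e = 0.133,  e² = 0.017689,  1 − e² = 0.982311
p = a(1 − e²) = 9.57 × 10^6 m × 0.982311 = 9.40072 × 10^6 m ≈ 9.401 Mm

Final answer: p = 9.401 Mm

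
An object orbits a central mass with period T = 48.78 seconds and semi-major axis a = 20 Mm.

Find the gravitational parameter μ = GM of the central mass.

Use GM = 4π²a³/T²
T = 48.78 seconds
a = 20 Mm = 2 × 10^7 m
a³ = 8 × 10^21 m³
T² = 2379.49 s²
GM = 4π² × (8 × 10^21) / 2379.49 = 1.32729 × 10^20 m³/s²
GM ≈ 1.327 × 10^20 m³/s²

Final answer: GM = 1.327 × 10^20 m³/s²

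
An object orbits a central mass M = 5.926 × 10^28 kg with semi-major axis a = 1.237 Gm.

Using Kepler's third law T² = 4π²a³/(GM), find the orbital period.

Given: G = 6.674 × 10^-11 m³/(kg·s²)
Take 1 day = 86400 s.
M = 5.926 × 10^28 kg
GM = G × M = 6.674 × 10^-11 × 5.926 × 10^28 = 3.95501 × 10^18 m³/s²
a = 1.237 Gm = 1.237 × 10^9 m
a³ = 1.89282 × 10^27 m³
T = 2π √(a³/GM) = 2π √((1.89282 × 10^27) / (3.95501 × 10^18)) = 2π × 21876.6 s
T = 137455 s ≈ 1.591 days

Final answer: 1.591 days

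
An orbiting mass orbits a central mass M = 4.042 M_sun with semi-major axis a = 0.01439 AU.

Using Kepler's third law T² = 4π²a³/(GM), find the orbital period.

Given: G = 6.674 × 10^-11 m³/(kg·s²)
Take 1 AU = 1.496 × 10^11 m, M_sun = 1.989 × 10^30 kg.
M = 4.042 M_sun = 8.03954 × 10^30 kg
GM = G × M = 6.674 × 10^-11 × 8.03954 × 10^30 = 5.36559 × 10^20 m³/s²
a = 0.01439 AU = 2.15274 × 10^9 m
a³ = 9.97648 × 10^27 m³
T = 2π √(a³/GM) = 2π √((9.97648 × 10^27) / (5.36559 × 10^20)) = 2π × 4312.01 s
T = 27093.2 s ≈ 7.526 hours

Final answer: 7.526 hours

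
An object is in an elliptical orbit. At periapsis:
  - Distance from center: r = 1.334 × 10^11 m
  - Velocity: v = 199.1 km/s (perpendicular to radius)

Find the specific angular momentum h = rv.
r = 1.334 × 10^11 m
v = 199.1 km/s = 199100 m/s
h = rv = 1.334 × 10^11 × 199100 = 2.65599 × 10^16 m²/s ≈ 2.656 × 10^16 m²/s

Final answer: h = 2.656 × 10^16 m²/s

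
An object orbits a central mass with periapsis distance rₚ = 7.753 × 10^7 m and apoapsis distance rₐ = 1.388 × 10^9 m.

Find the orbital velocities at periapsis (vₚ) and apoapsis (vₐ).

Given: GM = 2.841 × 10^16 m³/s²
rₚ = 7.753 × 10^7 m
rₐ = 1.388 × 10^9 m
GM = 2.841 × 10^16 m³/s²
a = (rₚ + rₐ)/2 = 7.32765 × 10^8 m
Vis-viva: v² = GM (2/r − 1/a)
vₚ² = 2.841 × 10^16 × (2.57965 × 10^-8 − 1.36469 × 10^-9) = 6.94107 × 10^8 m²/s²
vₚ = 26345.9 m/s ≈ 26.35 km/s
vₐ² = 2.841 × 10^16 × (1.44092 × 10^-9 − 1.36469 × 10^-9) = 2.16564 × 10^6 m²/s²
vₐ = 1471.61 m/s ≈ 1.472 km/s

Final answer: vₚ = 26.35 km/s, vₐ = 1.472 km/s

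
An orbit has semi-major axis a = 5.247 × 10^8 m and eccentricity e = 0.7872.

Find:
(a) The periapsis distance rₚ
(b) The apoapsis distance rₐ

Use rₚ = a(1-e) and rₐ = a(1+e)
a = 5.247 × 10^8 m
e = 0.7872:  1 − e = 0.2128,  1 + e = 1.7872
(a) rₚ = a(1 − e) = 5.247 × 10^8 m × 0.2128 = 1.11656 × 10^8 m ≈ 1.117 × 10^8 m
(b) rₐ = a(1 + e) = 5.247 × 10^8 m × 1.7872 = 9.37744 × 10^8 m ≈ 9.377 × 10^8 m

Final answer:
(a) rₚ = 1.117 × 10^8 m
(b) rₐ = 9.377 × 10^8 m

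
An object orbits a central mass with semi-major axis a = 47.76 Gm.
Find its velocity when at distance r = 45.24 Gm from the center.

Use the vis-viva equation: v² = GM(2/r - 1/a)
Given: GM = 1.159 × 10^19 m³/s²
a = 47.76 Gm = 4.776 × 10^10 m
r = 45.24 Gm = 4.524 × 10^10 m
GM = 1.159 × 10^19 m³/s²
2/r − 1/a = 4.42087 × 10^-11 − 2.0938 × 10^-11 = 2.32706 × 10^-11 m⁻¹
v² = GM (2/r − 1/a) = 2.69707 × 10^8 m²/s²
v = 16422.8 m/s ≈ 16.42 km/s

Final answer: 16.42 km/s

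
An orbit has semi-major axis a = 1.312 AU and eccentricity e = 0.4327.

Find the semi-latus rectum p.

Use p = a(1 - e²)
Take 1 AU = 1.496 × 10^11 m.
a = 1.312 AU = 1.96275 × 10^11 m
e = 0.4327,  e² = 0.187229,  1 − e² = 0.812771
p = a(1 − e²) = 1.96275 × 10^11 m × 0.812771 = 1.59527 × 10^11 m ≈ 1.066 AU

Final answer: p = 1.066 AU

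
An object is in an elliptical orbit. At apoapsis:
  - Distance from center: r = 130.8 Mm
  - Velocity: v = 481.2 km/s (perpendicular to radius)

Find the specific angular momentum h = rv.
r = 130.8 Mm = 1.308 × 10^8 m
v = 481.2 km/s = 481200 m/s
h = rv = 1.308 × 10^8 × 481200 = 6.2941 × 10^13 m²/s ≈ 6.294 × 10^13 m²/s

Final answer: h = 6.294 × 10^13 m²/s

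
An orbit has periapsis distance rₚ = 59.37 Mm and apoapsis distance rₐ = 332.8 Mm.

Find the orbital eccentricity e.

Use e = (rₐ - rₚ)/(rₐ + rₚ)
rₚ = 59.37 Mm = 5.937 × 10^7 m
rₐ = 332.8 Mm = 3.328 × 10^8 m
rₐ − rₚ = 2.7343 × 10^8 m
rₐ + rₚ = 3.9217 × 10^8 m
e = (rₐ − rₚ)/(rₐ + rₚ) = 0.697223

Final answer: e = 0.6972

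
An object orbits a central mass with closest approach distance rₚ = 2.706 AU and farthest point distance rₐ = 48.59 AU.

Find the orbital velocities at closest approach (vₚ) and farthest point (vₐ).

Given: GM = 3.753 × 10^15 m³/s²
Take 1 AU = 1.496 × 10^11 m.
rₚ = 2.706 AU = 4.04818 × 10^11 m
rₐ = 48.59 AU = 7.26906 × 10^12 m
GM = 3.753 × 10^15 m³/s²
a = (rₚ + rₐ)/2 = 3.83694 × 10^12 m
Vis-viva: v² = GM (2/r − 1/a)
vₚ² = 3.753 × 10^15 × (4.9405 × 10^-12 − 2.60624 × 10^-13) = 17563.6 m²/s²
vₚ = 132.528 m/s ≈ 132.5 m/s
vₐ² = 3.753 × 10^15 × (2.75139 × 10^-13 − 2.60624 × 10^-13) = 54.4721 m²/s²
vₐ = 7.38052 m/s ≈ 7.381 m/s

Final answer: vₚ = 132.5 m/s, vₐ = 7.381 m/s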